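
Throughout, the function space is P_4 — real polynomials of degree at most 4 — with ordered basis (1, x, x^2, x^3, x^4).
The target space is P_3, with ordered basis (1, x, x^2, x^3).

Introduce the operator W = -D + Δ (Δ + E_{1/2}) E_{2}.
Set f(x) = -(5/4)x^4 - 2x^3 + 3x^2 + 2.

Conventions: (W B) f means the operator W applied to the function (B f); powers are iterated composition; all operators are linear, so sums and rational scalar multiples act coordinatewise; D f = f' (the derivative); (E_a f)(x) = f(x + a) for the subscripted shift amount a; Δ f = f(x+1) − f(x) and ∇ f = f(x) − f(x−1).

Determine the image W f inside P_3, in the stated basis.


the result is g(x) = -60x^2 - (1097/4)x - 1371/4

D f = -5x^3 - 6x^2 + 6x
(-D) f = 5x^3 + 6x^2 - 6x
E_{2} f = -(5/4)x^4 - 12x^3 - 39x^2 - 52x - 22
Δ E_{2} f = -5x^3 - (87/2)x^2 - 119x - 417/4
E_{1/2} E_{2} f = -(5/4)x^4 - (29/2)x^3 - (471/8)x^2 - (805/8)x - 3797/64
(Δ + E_{1/2}) E_{2} f = -(5/4)x^4 - (39/2)x^3 - (819/8)x^2 - (1757/8)x - 10469/64
Δ (Δ + E_{1/2}) E_{2} f = -5x^3 - 66x^2 - (1073/4)x - 1371/4
(-D + Δ (Δ + E_{1/2}) E_{2}) f = -60x^2 - (1097/4)x - 1371/4


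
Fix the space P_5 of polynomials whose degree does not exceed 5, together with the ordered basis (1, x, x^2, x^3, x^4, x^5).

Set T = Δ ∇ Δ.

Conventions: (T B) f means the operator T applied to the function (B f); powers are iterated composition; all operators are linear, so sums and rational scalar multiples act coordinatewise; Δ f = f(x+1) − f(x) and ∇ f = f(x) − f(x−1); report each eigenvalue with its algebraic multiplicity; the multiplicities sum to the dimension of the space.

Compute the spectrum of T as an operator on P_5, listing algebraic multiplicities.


image of 1: 0
image of x: 0
image of x^2: 0
image of x^3: 6
image of x^4: 24x + 12
image of x^5: 60x^2 + 60x + 30
the matrix is upper triangular; its diagonal is (0, 0, 0, 0, 0, 0)
for a triangular matrix the eigenvalues are the diagonal entries, with algebraic multiplicity their repetition count

λ = 0 (multiplicity 6)


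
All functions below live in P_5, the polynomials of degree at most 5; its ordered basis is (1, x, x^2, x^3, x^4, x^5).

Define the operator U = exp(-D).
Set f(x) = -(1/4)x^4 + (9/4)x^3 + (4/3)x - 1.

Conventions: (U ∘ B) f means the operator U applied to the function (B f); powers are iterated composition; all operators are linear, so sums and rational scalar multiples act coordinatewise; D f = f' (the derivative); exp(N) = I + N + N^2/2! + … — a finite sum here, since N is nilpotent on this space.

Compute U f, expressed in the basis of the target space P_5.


the image equals g(x) = -(1/4)x^4 + (13/4)x^3 - (33/4)x^2 + (109/12)x - 29/6

order-1 term: x^3 - (27/4)x^2 - 4/3
order-2 term: -(3/2)x^2 + (27/4)x
order-3 term: x - 9/4
order-4 term: -1/4
the series for exp(-D) f terminates at order 4
exp(-D) f = -(1/4)x^4 + (13/4)x^3 - (33/4)x^2 + (109/12)x - 29/6


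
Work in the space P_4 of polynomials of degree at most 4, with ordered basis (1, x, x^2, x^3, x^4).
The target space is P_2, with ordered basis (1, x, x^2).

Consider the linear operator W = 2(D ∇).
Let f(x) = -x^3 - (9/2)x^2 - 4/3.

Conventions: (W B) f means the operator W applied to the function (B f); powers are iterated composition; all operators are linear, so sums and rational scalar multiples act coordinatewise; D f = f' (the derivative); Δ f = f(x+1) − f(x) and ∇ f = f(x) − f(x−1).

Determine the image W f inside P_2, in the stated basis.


∇ f = -3x^2 - 6x + 7/2
D ∇ f = -6x - 6
(2(D ∇)) f = -12x - 12

the image equals g(x) = -12x - 12


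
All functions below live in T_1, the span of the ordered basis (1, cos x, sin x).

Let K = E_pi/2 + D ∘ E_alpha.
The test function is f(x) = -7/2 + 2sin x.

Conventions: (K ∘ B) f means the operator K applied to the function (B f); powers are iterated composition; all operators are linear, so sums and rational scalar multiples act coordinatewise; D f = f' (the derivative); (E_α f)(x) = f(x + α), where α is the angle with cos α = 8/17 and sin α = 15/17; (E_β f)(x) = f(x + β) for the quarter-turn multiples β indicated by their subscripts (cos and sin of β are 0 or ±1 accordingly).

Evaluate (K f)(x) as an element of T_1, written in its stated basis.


g(x) = -7/2 + (50/17)cos x - (30/17)sin x

E_pi/2 f = -7/2 + 2cos x
E_alpha f = -7/2 + (30/17)cos x + (16/17)sin x
D E_alpha f = (16/17)cos x - (30/17)sin x
(E_pi/2 + D ∘ E_alpha) f = -7/2 + (50/17)cos x - (30/17)sin x


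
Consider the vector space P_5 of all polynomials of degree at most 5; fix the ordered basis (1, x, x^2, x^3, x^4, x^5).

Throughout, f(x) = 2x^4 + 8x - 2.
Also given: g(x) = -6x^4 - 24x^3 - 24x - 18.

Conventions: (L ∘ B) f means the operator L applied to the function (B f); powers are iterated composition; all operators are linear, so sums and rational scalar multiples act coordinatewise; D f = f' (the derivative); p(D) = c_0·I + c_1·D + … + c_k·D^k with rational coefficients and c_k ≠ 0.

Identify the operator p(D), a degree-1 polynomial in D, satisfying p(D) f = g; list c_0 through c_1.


D^0 f = 2x^4 + 8x - 2
D^1 f = 8x^3 + 8
matching coefficients of g against c_0 f + c_1 Df + … from the top degree down determines the c_i
solution: c_0 = -3, c_1 = -3

p(D) = -3·I − 3·D, i.e. c_0 = -3, c_1 = -3


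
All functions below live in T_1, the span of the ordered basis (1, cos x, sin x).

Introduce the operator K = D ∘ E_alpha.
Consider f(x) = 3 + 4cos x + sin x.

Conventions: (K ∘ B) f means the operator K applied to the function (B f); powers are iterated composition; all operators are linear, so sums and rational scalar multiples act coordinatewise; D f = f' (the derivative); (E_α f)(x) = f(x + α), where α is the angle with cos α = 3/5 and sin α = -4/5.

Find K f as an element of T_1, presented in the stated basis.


the image equals g(x) = (19/5)cos x - (8/5)sin x

E_alpha f = 3 + (8/5)cos x + (19/5)sin x
D E_alpha f = (19/5)cos x - (8/5)sin x


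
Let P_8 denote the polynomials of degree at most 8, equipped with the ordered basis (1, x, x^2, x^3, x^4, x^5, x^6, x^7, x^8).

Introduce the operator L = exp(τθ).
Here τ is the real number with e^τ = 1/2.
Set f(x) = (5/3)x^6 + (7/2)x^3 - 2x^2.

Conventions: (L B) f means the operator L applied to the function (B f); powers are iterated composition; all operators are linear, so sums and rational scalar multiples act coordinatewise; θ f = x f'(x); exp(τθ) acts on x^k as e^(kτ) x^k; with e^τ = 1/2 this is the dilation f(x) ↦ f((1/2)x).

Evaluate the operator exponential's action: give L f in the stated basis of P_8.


the result is g(x) = (5/192)x^6 + (7/16)x^3 - (1/2)x^2

exp(τθ) x^k = e^(kτ) x^k; with e^τ = 1/2 this sends x^k to (1/2)^k x^k
x^2 ↦ 1/4 x^2
x^3 ↦ 1/8 x^3
x^6 ↦ 1/64 x^6
applying this coordinatewise to f: exp(τθ) f = (5/192)x^6 + (7/16)x^3 - (1/2)x^2


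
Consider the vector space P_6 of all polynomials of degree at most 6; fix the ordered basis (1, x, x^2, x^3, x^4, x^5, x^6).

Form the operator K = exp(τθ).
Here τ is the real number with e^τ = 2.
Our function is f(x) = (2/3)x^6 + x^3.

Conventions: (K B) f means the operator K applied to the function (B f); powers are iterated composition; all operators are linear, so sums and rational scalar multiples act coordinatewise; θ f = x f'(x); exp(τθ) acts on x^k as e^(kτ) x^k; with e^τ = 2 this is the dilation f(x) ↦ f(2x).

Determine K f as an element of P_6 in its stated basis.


the result is g(x) = (128/3)x^6 + 8x^3

exp(τθ) x^k = e^(kτ) x^k; with e^τ = 2 this sends x^k to 2^k x^k
x^3 ↦ 8 x^3
x^6 ↦ 64 x^6
applying this coordinatewise to f: exp(τθ) f = (128/3)x^6 + 8x^3


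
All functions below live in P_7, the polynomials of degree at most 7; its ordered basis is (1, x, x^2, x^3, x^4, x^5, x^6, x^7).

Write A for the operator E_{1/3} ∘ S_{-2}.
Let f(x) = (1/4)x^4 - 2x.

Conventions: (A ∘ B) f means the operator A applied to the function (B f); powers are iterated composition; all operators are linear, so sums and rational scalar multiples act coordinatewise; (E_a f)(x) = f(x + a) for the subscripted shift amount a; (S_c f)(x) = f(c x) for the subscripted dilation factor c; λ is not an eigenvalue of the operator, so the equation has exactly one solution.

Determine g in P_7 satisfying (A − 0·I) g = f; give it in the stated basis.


write g with unknown coordinates in the stated basis and equate coefficients in (A − 0·I) g = f
solving from the highest basis element down gives g = (1/64)x^4 + (1/24)x^3 + (1/24)x^2 + (55/54)x + 217/324
check: A g = (1/4)x^4 - 2x
so A g − 0·g = (1/4)x^4 - 2x = f ✓

the image equals g(x) = (1/64)x^4 + (1/24)x^3 + (1/24)x^2 + (55/54)x + 217/324


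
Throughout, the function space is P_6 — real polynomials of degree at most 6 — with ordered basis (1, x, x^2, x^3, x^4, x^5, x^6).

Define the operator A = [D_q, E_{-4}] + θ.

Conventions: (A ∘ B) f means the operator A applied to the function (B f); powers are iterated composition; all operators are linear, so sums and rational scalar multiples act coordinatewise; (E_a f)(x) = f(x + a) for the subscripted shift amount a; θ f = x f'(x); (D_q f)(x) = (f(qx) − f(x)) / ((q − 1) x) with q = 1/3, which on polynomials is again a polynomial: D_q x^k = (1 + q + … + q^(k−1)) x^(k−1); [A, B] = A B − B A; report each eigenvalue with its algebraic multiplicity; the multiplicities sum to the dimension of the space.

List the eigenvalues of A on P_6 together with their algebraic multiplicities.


image of 1: 0
image of x: x
image of x^2: 2x^2 - 8/3
image of x^3: 3x^3 - (40/9)x + 224/9
image of x^4: 4x^4 - (16/3)x^2 + (512/9)x - 4352/27
image of x^5: 5x^5 - (464/81)x^3 + (2368/27)x^2 - (38144/81)x + 72704/81
image of x^6: 6x^6 - (1432/243)x^4 + (28160/243)x^3 - (216320/243)x^2 + (778240/243)x - 1120256/243
the matrix is upper triangular; its diagonal is (0, 1, 2, 3, 4, 5, 6)
for a triangular matrix the eigenvalues are the diagonal entries, with algebraic multiplicity their repetition count

λ = 0 (multiplicity 1), λ = 1 (multiplicity 1), λ = 2 (multiplicity 1), λ = 3 (multiplicity 1), λ = 4 (multiplicity 1), λ = 5 (multiplicity 1), λ = 6 (multiplicity 1)


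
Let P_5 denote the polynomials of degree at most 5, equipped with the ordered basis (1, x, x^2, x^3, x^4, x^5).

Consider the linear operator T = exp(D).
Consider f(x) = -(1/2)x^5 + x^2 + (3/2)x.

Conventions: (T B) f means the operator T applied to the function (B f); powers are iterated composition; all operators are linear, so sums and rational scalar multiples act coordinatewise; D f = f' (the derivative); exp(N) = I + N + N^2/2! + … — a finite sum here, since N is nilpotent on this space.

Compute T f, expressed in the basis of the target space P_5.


g(x) = -(1/2)x^5 - (5/2)x^4 - 5x^3 - 4x^2 + x + 2

order-1 term: -(5/2)x^4 + 2x + 3/2
order-2 term: -5x^3 + 1
order-3 term: -5x^2
order-4 term: -(5/2)x
order-5 term: -1/2
the series for exp(D) f terminates at order 5
exp(D) f = -(1/2)x^5 - (5/2)x^4 - 5x^3 - 4x^2 + x + 2


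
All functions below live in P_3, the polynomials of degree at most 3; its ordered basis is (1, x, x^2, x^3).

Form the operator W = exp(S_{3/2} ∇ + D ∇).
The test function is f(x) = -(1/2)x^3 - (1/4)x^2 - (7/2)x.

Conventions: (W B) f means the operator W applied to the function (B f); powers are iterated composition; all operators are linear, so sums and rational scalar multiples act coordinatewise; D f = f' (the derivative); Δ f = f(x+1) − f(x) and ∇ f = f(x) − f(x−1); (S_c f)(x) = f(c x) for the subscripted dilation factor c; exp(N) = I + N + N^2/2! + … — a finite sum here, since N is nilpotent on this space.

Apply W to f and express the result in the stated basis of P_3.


g(x) = -(1/2)x^3 - (29/8)x^2 - (161/16)x - 55/8

order-1 term: -(27/8)x^2 - (3/2)x - 11/4
order-2 term: -(81/16)x - 39/16
order-3 term: -27/16
the series for exp(S_{3/2} ∇ + D ∇) f terminates at order 3
exp(S_{3/2} ∇ + D ∇) f = -(1/2)x^3 - (29/8)x^2 - (161/16)x - 55/8


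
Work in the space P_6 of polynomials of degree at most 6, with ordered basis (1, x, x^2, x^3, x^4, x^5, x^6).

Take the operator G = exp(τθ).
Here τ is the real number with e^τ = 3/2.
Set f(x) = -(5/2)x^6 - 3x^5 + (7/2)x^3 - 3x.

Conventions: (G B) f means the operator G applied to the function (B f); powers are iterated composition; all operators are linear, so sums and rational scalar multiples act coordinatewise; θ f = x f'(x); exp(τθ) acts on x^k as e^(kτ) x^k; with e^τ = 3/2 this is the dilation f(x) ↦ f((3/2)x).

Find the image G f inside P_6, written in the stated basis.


g(x) = -(3645/128)x^6 - (729/32)x^5 + (189/16)x^3 - (9/2)x

exp(τθ) x^k = e^(kτ) x^k; with e^τ = 3/2 this sends x^k to (3/2)^k x^k
x ↦ 3/2 x
x^3 ↦ 27/8 x^3
x^5 ↦ 243/32 x^5
x^6 ↦ 729/64 x^6
applying this coordinatewise to f: exp(τθ) f = -(3645/128)x^6 - (729/32)x^5 + (189/16)x^3 - (9/2)x


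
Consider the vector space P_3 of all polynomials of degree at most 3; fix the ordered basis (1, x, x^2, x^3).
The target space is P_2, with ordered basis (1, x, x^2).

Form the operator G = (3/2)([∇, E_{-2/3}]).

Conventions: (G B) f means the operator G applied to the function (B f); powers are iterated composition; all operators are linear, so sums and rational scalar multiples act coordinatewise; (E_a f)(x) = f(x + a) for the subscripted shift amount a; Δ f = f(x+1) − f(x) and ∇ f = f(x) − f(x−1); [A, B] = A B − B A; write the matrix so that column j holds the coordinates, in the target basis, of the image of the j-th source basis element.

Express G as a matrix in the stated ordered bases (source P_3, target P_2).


image of 1: 0
image of x: 0
image of x^2: 0
image of x^3: 0
each image's coordinates form column j of the matrix

the matrix is [[0, 0, 0, 0]; [0, 0, 0, 0]; [0, 0, 0, 0]] (rows listed top to bottom)


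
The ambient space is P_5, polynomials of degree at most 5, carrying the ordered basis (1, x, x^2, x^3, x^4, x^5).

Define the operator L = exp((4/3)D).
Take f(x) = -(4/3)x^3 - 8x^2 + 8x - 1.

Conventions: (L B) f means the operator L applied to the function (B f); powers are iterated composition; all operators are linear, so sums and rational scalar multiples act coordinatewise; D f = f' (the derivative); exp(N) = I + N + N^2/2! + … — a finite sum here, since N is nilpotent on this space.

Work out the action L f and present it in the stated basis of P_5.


g(x) = -(4/3)x^3 - (40/3)x^2 - (184/9)x - 625/81

order-1 term: -(16/3)x^2 - (64/3)x + 32/3
order-2 term: -(64/9)x - 128/9
order-3 term: -256/81
the series for exp((4/3)D) f terminates at order 3
exp((4/3)D) f = -(4/3)x^3 - (40/3)x^2 - (184/9)x - 625/81


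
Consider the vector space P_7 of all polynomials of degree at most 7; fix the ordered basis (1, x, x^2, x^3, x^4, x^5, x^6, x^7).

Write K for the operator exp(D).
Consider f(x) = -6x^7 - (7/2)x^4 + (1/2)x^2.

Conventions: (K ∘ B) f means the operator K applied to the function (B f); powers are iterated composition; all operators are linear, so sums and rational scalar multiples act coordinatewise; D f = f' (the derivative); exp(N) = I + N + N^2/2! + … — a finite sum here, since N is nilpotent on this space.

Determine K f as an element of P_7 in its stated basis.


order-1 term: -42x^6 - 14x^3 + x
order-2 term: -126x^5 - 21x^2 + 1/2
order-3 term: -210x^4 - 14x
order-4 term: -210x^3 - 7/2
order-5 term: -126x^2
order-6 term: -42x
order-7 term: -6
the series for exp(D) f terminates at order 7
exp(D) f = -6x^7 - 42x^6 - 126x^5 - (427/2)x^4 - 224x^3 - (293/2)x^2 - 55x - 9

the result is g(x) = -6x^7 - 42x^6 - 126x^5 - (427/2)x^4 - 224x^3 - (293/2)x^2 - 55x - 9


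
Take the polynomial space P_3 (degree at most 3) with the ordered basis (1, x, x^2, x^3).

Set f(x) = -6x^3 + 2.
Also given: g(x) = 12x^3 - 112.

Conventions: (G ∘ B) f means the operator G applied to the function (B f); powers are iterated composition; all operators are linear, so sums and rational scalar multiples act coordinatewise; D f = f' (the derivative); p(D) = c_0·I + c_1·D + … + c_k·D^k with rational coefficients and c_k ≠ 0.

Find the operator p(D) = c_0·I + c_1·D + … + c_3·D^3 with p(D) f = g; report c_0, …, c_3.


p(D) = -2·I + 3·D^3, i.e. c_0 = -2, c_1 = 0, c_2 = 0, c_3 = 3

D^0 f = -6x^3 + 2
D^1 f = -18x^2
D^2 f = -36x
D^3 f = -36
matching coefficients of g against c_0 f + c_1 Df + … from the top degree down determines the c_i
solution: c_0 = -2, c_1 = 0, c_2 = 0, c_3 = 3


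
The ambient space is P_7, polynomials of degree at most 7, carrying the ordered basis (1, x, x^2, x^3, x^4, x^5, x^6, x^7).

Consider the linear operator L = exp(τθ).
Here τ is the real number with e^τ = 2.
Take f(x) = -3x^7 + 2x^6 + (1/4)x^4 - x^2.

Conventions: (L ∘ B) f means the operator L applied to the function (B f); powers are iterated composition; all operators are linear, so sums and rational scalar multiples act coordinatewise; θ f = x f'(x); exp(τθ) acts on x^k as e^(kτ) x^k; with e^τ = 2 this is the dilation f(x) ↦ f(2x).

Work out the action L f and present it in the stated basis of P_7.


the image equals g(x) = -384x^7 + 128x^6 + 4x^4 - 4x^2

exp(τθ) x^k = e^(kτ) x^k; with e^τ = 2 this sends x^k to 2^k x^k
x^2 ↦ 4 x^2
x^4 ↦ 16 x^4
x^6 ↦ 64 x^6
x^7 ↦ 128 x^7
applying this coordinatewise to f: exp(τθ) f = -384x^7 + 128x^6 + 4x^4 - 4x^2


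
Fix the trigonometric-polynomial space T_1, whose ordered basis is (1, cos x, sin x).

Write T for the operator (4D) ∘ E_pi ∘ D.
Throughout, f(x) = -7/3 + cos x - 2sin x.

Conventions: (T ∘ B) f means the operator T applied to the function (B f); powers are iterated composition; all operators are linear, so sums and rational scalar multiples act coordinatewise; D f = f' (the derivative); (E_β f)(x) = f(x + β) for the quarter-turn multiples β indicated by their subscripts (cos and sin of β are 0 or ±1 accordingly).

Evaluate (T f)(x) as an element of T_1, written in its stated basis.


g(x) = 4cos x - 8sin x

D f = -2cos x - sin x
E_pi D f = 2cos x + sin x
D (E_pi ∘ D) f = cos x - 2sin x
(4D) (E_pi ∘ D) f = 4cos x - 8sin x


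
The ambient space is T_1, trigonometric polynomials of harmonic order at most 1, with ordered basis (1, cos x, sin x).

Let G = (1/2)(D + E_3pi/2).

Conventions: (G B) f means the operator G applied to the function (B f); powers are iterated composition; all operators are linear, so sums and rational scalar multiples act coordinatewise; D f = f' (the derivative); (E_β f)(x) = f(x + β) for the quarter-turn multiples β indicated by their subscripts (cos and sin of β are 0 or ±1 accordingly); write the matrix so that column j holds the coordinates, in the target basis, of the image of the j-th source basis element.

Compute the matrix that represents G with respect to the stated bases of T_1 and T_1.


the matrix is [[1/2, 0, 0]; [0, 0, 0]; [0, 0, 0]] (rows listed top to bottom)

image of 1: 1/2
image of cos x: 0
image of sin x: 0
each image's coordinates form column j of the matrix


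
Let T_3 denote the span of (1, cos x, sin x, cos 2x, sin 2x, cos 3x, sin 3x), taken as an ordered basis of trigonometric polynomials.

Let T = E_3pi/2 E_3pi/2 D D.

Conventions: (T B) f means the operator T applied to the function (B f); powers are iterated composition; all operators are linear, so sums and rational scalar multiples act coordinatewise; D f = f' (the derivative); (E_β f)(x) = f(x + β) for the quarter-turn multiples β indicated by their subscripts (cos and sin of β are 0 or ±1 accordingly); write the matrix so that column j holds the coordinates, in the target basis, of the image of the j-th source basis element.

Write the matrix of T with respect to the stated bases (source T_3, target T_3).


the matrix is [[0, 0, 0, 0, 0, 0, 0]; [0, 1, 0, 0, 0, 0, 0]; [0, 0, 1, 0, 0, 0, 0]; [0, 0, 0, -4, 0, 0, 0]; [0, 0, 0, 0, -4, 0, 0]; [0, 0, 0, 0, 0, 9, 0]; [0, 0, 0, 0, 0, 0, 9]] (rows listed top to bottom)

image of 1: 0
image of cos x: cos x
image of sin x: sin x
image of cos 2x: -4cos 2x
image of sin 2x: -4sin 2x
image of cos 3x: 9cos 3x
image of sin 3x: 9sin 3x
each image's coordinates form column j of the matrix


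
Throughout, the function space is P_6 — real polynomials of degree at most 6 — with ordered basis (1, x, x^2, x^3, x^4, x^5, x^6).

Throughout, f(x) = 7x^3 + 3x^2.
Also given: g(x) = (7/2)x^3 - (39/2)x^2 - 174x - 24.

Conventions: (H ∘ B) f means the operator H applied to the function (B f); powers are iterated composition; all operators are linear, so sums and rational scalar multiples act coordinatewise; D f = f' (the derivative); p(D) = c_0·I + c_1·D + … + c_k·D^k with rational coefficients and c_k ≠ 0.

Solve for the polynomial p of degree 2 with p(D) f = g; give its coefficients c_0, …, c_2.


c_0 = 1/2, c_1 = -1, c_2 = -4

D^0 f = 7x^3 + 3x^2
D^1 f = 21x^2 + 6x
D^2 f = 42x + 6
matching coefficients of g against c_0 f + c_1 Df + … from the top degree down determines the c_i
solution: c_0 = 1/2, c_1 = -1, c_2 = -4


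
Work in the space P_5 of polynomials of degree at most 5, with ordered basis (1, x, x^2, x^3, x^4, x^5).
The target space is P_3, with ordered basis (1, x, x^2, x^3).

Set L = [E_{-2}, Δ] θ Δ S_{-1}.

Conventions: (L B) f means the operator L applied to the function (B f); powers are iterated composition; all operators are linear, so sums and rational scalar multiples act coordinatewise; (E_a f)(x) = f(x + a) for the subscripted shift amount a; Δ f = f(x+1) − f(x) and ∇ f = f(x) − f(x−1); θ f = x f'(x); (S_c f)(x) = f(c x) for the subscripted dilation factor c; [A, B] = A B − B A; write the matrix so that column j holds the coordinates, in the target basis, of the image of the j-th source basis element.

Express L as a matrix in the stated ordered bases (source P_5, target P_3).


image of 1: 0
image of x: 0
image of x^2: 0
image of x^3: 0
image of x^4: 0
image of x^5: 0
each image's coordinates form column j of the matrix

the matrix is [[0, 0, 0, 0, 0, 0]; [0, 0, 0, 0, 0, 0]; [0, 0, 0, 0, 0, 0]; [0, 0, 0, 0, 0, 0]] (rows listed top to bottom)


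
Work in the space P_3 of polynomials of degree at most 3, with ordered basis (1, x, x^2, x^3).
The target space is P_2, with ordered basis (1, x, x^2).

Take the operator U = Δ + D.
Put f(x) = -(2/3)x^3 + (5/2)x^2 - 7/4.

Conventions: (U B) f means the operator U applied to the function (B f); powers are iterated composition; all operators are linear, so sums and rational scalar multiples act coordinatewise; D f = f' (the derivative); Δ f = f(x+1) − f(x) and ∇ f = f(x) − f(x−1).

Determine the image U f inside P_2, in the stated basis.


Δ f = -2x^2 + 3x + 11/6
D f = -2x^2 + 5x
(Δ + D) f = -4x^2 + 8x + 11/6

the result is g(x) = -4x^2 + 8x + 11/6


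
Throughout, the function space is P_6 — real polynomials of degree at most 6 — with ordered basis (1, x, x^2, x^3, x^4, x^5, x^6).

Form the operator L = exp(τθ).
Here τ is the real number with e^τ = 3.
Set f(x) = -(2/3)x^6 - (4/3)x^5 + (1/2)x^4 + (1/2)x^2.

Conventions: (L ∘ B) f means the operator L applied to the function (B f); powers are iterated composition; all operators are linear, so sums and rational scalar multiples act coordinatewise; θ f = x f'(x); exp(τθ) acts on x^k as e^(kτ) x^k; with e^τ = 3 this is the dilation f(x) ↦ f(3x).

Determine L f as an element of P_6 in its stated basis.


exp(τθ) x^k = e^(kτ) x^k; with e^τ = 3 this sends x^k to 3^k x^k
x^2 ↦ 9 x^2
x^4 ↦ 81 x^4
x^5 ↦ 243 x^5
x^6 ↦ 729 x^6
applying this coordinatewise to f: exp(τθ) f = -486x^6 - 324x^5 + (81/2)x^4 + (9/2)x^2

the result is g(x) = -486x^6 - 324x^5 + (81/2)x^4 + (9/2)x^2


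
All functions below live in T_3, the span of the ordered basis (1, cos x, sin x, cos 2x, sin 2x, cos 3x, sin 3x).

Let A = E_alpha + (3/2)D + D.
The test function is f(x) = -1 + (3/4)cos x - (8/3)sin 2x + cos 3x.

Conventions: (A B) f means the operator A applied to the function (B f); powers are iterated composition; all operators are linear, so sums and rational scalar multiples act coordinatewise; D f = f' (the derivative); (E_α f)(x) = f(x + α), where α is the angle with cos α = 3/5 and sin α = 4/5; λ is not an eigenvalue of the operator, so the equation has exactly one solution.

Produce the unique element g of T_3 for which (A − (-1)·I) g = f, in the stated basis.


the result is g(x) = -1/2 + (24/269)cos x + (99/538)sin x + (1192/2703)cos 2x - (48/901)sin 2x + (32/30829)cos 3x + (3926/30829)sin 3x

write g with unknown coordinates in the stated basis and equate coefficients in (A − (-1)·I) g = f
solving from the highest basis element down gives g = -1/2 + (24/269)cos x + (99/538)sin x + (1192/2703)cos 2x - (48/901)sin 2x + (32/30829)cos 3x + (3926/30829)sin 3x
check: A g = -1/2 + (711/1076)cos x - (99/538)sin x - (1192/2703)cos 2x - (7064/2703)sin 2x + (30797/30829)cos 3x - (3926/30829)sin 3x
so A g − (-1)·g = -1 + (3/4)cos x - (8/3)sin 2x + cos 3x = f ✓


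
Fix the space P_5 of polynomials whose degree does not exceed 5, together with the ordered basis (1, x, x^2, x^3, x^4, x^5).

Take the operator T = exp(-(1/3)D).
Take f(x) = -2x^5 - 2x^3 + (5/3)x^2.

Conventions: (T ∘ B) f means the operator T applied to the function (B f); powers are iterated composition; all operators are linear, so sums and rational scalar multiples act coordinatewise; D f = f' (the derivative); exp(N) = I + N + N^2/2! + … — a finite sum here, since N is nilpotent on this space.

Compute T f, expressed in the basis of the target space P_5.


order-1 term: (10/3)x^4 + 2x^2 - (10/9)x
order-2 term: -(20/9)x^3 - (2/3)x + 5/27
order-3 term: (20/27)x^2 + 2/27
order-4 term: -(10/81)x
order-5 term: 2/243
the series for exp(-(1/3)D) f terminates at order 5
exp(-(1/3)D) f = -2x^5 + (10/3)x^4 - (38/9)x^3 + (119/27)x^2 - (154/81)x + 65/243

the image equals g(x) = -2x^5 + (10/3)x^4 - (38/9)x^3 + (119/27)x^2 - (154/81)x + 65/243


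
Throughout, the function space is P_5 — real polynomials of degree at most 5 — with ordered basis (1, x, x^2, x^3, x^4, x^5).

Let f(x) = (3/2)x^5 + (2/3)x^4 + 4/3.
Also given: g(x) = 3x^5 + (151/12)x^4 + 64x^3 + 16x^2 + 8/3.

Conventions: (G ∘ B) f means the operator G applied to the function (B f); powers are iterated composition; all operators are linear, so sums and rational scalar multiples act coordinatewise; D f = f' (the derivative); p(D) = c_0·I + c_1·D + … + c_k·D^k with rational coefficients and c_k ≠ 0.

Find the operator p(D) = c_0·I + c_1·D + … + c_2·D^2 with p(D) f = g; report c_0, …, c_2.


D^0 f = (3/2)x^5 + (2/3)x^4 + 4/3
D^1 f = (15/2)x^4 + (8/3)x^3
D^2 f = 30x^3 + 8x^2
matching coefficients of g against c_0 f + c_1 Df + … from the top degree down determines the c_i
solution: c_0 = 2, c_1 = 3/2, c_2 = 2

c_0 = 2, c_1 = 3/2, c_2 = 2


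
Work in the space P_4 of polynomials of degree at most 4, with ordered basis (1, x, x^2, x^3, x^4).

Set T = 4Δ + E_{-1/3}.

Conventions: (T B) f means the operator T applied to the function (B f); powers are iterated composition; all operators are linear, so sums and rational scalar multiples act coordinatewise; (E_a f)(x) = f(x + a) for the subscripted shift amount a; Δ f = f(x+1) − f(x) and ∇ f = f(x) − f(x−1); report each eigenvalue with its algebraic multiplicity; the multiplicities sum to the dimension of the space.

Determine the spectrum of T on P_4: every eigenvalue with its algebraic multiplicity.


λ = 1 (multiplicity 5)

image of 1: 1
image of x: x + 11/3
image of x^2: x^2 + (22/3)x + 37/9
image of x^3: x^3 + 11x^2 + (37/3)x + 107/27
image of x^4: x^4 + (44/3)x^3 + (74/3)x^2 + (428/27)x + 325/81
the matrix is upper triangular; its diagonal is (1, 1, 1, 1, 1)
for a triangular matrix the eigenvalues are the diagonal entries, with algebraic multiplicity their repetition count


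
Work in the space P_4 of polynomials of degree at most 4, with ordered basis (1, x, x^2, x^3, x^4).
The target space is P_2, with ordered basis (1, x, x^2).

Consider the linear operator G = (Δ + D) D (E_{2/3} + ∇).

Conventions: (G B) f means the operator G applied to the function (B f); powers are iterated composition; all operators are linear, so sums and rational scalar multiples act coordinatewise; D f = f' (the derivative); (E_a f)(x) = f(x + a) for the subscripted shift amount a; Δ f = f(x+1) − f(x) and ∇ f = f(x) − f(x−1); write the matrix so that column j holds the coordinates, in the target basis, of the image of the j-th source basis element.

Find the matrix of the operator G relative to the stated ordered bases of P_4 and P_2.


the matrix is [[0, 0, 4, 23, 32/3]; [0, 0, 0, 12, 92]; [0, 0, 0, 0, 24]] (rows listed top to bottom)

image of 1: 0
image of x: 0
image of x^2: 4
image of x^3: 12x + 23
image of x^4: 24x^2 + 92x + 32/3
each image's coordinates form column j of the matrix


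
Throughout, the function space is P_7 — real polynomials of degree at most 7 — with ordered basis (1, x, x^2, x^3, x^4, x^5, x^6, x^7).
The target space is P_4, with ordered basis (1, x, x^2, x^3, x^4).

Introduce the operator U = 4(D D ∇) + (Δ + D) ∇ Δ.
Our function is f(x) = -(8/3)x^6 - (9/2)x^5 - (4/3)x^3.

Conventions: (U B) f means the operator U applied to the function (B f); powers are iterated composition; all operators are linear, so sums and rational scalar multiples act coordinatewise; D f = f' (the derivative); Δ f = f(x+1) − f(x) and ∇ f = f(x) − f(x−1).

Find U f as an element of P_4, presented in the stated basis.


g(x) = -1920x^3 - 180x^2 - 1110x - 428

∇ f = -16x^5 + (35/2)x^4 - (25/3)x^3 - 9x^2 + (21/2)x - 19/6
D ∇ f = -80x^4 + 70x^3 - 25x^2 - 18x + 21/2
D D ∇ f = -320x^3 + 210x^2 - 50x - 18
(4(D D ∇)) f = -1280x^3 + 840x^2 - 200x - 72
Δ f = -16x^5 - (125/2)x^4 - (295/3)x^3 - 89x^2 - (85/2)x - 17/2
∇ Δ f = -80x^4 - 90x^3 - 80x^2 - 53x - 16/3
Δ ∇ Δ f = -320x^3 - 750x^2 - 750x - 303
D ∇ Δ f = -320x^3 - 270x^2 - 160x - 53
(Δ + D) ∇ Δ f = -640x^3 - 1020x^2 - 910x - 356
(4(D D ∇) + (Δ + D) ∇ Δ) f = -1920x^3 - 180x^2 - 1110x - 428


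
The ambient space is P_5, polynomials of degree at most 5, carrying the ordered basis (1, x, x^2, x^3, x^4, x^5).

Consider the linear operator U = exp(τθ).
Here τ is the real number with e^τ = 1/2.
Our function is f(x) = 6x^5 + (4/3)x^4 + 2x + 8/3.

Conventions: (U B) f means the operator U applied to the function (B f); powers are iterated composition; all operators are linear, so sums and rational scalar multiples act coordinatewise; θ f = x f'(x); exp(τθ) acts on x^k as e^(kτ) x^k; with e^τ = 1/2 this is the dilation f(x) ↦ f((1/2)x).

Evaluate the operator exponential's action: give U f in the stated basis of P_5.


the result is g(x) = (3/16)x^5 + (1/12)x^4 + x + 8/3

exp(τθ) x^k = e^(kτ) x^k; with e^τ = 1/2 this sends x^k to (1/2)^k x^k
x ↦ 1/2 x
x^4 ↦ 1/16 x^4
x^5 ↦ 1/32 x^5
applying this coordinatewise to f: exp(τθ) f = (3/16)x^5 + (1/12)x^4 + x + 8/3


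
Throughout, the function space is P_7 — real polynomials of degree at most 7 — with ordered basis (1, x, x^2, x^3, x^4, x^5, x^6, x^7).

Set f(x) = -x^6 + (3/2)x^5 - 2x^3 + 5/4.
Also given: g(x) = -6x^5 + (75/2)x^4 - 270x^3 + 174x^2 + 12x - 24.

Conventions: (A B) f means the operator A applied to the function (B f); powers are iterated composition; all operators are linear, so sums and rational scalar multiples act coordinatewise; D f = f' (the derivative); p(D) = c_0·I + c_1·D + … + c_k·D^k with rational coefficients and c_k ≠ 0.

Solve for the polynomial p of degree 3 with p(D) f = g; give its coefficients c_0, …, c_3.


D^0 f = -x^6 + (3/2)x^5 - 2x^3 + 5/4
D^1 f = -6x^5 + (15/2)x^4 - 6x^2
D^2 f = -30x^4 + 30x^3 - 12x
D^3 f = -120x^3 + 90x^2 - 12
matching coefficients of g against c_0 f + c_1 Df + … from the top degree down determines the c_i
solution: c_0 = 0, c_1 = 1, c_2 = -1, c_3 = 2

p(D) = D − D^2 + 2·D^3, i.e. c_0 = 0, c_1 = 1, c_2 = -1, c_3 = 2


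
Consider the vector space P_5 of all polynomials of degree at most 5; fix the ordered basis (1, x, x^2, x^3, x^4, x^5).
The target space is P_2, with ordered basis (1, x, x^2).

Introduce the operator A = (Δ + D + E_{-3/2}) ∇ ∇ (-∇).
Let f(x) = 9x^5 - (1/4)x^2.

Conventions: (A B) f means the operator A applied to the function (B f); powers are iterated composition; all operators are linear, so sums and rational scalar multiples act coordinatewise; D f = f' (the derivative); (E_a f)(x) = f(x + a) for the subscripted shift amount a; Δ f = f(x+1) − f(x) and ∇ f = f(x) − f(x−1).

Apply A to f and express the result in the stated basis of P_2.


g(x) = -540x^2 + 1080x - 2295

∇ f = 45x^4 - 90x^3 + 90x^2 - (91/2)x + 37/4
(-∇) f = -45x^4 + 90x^3 - 90x^2 + (91/2)x - 37/4
∇ (-∇) f = -180x^3 + 540x^2 - 630x + 541/2
∇ (∇ (-∇)) f = -540x^2 + 1620x - 1350
Δ ∇ (∇ (-∇)) f = -1080x + 1080
D ∇ (∇ (-∇)) f = -1080x + 1620
E_{-3/2} ∇ (∇ (-∇)) f = -540x^2 + 3240x - 4995
(Δ + D + E_{-3/2}) ∇ (∇ (-∇)) f = -540x^2 + 1080x - 2295


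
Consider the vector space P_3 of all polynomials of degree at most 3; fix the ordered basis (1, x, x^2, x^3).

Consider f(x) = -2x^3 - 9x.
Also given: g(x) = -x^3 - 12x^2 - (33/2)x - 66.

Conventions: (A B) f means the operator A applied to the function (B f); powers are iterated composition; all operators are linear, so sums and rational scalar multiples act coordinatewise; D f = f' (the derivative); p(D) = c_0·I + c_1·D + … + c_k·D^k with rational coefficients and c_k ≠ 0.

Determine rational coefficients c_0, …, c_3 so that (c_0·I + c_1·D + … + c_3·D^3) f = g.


D^0 f = -2x^3 - 9x
D^1 f = -6x^2 - 9
D^2 f = -12x
D^3 f = -12
matching coefficients of g against c_0 f + c_1 Df + … from the top degree down determines the c_i
solution: c_0 = 1/2, c_1 = 2, c_2 = 1, c_3 = 4

p(D) = (1/2)·I + 2·D + D^2 + 4·D^3, i.e. c_0 = 1/2, c_1 = 2, c_2 = 1, c_3 = 4


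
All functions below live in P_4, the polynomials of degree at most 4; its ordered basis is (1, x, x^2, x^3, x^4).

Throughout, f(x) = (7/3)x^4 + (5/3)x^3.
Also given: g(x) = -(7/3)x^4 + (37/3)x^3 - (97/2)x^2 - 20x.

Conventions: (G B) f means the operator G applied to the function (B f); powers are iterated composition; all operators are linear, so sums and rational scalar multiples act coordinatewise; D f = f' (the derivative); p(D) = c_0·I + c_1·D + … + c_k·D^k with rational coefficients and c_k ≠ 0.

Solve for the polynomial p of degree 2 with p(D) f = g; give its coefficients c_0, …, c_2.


p(D) = -I + (3/2)·D − 2·D^2, i.e. c_0 = -1, c_1 = 3/2, c_2 = -2

D^0 f = (7/3)x^4 + (5/3)x^3
D^1 f = (28/3)x^3 + 5x^2
D^2 f = 28x^2 + 10x
matching coefficients of g against c_0 f + c_1 Df + … from the top degree down determines the c_i
solution: c_0 = -1, c_1 = 3/2, c_2 = -2


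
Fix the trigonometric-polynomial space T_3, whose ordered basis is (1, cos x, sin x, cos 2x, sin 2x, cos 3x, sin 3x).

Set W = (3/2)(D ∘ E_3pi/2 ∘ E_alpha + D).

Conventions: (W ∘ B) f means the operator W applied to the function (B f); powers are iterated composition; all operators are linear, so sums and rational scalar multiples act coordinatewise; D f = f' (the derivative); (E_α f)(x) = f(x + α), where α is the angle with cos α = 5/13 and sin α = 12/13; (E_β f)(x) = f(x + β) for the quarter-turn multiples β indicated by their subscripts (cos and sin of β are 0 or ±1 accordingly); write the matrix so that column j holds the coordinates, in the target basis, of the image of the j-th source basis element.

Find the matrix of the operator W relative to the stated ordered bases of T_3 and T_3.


the matrix is [[0, 0, 0, 0, 0, 0, 0]; [0, 15/26, 75/26, 0, 0, 0, 0]; [0, -75/26, 15/26, 0, 0, 0, 0]; [0, 0, 0, 360/169, 864/169, 0, 0]; [0, 0, 0, -864/169, 360/169, 0, 0]; [0, 0, 0, 0, 0, 18315/4394, 27225/4394]; [0, 0, 0, 0, 0, -27225/4394, 18315/4394]] (rows listed top to bottom)

image of 1: 0
image of cos x: (15/26)cos x - (75/26)sin x
image of sin x: (75/26)cos x + (15/26)sin x
image of cos 2x: (360/169)cos 2x - (864/169)sin 2x
image of sin 2x: (864/169)cos 2x + (360/169)sin 2x
image of cos 3x: (18315/4394)cos 3x - (27225/4394)sin 3x
image of sin 3x: (27225/4394)cos 3x + (18315/4394)sin 3x
each image's coordinates form column j of the matrix


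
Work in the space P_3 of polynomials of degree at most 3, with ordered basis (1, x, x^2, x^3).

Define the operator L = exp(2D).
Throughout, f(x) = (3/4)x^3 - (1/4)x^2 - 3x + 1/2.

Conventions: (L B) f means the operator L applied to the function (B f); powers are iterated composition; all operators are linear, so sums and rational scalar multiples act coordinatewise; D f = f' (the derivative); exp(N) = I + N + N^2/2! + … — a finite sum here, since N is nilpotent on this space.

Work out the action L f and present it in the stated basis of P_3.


order-1 term: (9/2)x^2 - x - 6
order-2 term: 9x - 1
order-3 term: 6
the series for exp(2D) f terminates at order 3
exp(2D) f = (3/4)x^3 + (17/4)x^2 + 5x - 1/2

the result is g(x) = (3/4)x^3 + (17/4)x^2 + 5x - 1/2


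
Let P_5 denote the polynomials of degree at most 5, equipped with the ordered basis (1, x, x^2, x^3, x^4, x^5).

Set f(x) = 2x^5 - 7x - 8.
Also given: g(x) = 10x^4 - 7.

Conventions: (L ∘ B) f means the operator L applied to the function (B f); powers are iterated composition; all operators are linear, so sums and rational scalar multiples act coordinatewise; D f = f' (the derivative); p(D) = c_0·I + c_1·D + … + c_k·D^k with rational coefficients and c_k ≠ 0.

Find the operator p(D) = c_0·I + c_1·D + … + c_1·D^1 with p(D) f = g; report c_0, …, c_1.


c_0 = 0, c_1 = 1

D^0 f = 2x^5 - 7x - 8
D^1 f = 10x^4 - 7
matching coefficients of g against c_0 f + c_1 Df + … from the top degree down determines the c_i
solution: c_0 = 0, c_1 = 1


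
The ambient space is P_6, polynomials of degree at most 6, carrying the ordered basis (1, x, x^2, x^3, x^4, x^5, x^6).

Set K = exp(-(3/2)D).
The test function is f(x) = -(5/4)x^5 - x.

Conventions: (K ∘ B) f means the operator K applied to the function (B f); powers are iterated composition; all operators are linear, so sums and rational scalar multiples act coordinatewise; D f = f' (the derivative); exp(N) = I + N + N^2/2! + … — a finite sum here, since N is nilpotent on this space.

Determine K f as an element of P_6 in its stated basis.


order-1 term: (75/8)x^4 + 3/2
order-2 term: -(225/8)x^3
order-3 term: (675/16)x^2
order-4 term: -(2025/64)x
order-5 term: 1215/128
the series for exp(-(3/2)D) f terminates at order 5
exp(-(3/2)D) f = -(5/4)x^5 + (75/8)x^4 - (225/8)x^3 + (675/16)x^2 - (2089/64)x + 1407/128

g(x) = -(5/4)x^5 + (75/8)x^4 - (225/8)x^3 + (675/16)x^2 - (2089/64)x + 1407/128


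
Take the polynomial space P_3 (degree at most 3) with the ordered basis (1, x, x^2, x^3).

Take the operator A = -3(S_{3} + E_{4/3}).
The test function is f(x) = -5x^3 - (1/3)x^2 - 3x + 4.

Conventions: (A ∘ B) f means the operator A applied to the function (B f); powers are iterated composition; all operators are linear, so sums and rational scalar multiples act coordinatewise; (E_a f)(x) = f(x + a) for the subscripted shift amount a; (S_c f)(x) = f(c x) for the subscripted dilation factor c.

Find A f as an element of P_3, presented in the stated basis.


S_{3} f = -135x^3 - 3x^2 - 9x + 4
E_{4/3} f = -5x^3 - (61/3)x^2 - (275/9)x - 112/9
(S_{3} + E_{4/3}) f = -140x^3 - (70/3)x^2 - (356/9)x - 76/9
(-3(S_{3} + E_{4/3})) f = 420x^3 + 70x^2 + (356/3)x + 76/3

the image equals g(x) = 420x^3 + 70x^2 + (356/3)x + 76/3


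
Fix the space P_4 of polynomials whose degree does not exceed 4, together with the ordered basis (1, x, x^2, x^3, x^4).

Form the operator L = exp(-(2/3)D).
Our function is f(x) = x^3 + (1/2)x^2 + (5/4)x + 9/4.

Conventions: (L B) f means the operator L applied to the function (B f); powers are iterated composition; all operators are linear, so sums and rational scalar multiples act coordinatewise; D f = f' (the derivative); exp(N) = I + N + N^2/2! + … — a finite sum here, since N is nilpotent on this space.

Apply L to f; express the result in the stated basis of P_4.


the image equals g(x) = x^3 - (3/2)x^2 + (23/12)x + 145/108

order-1 term: -2x^2 - (2/3)x - 5/6
order-2 term: (4/3)x + 2/9
order-3 term: -8/27
the series for exp(-(2/3)D) f terminates at order 3
exp(-(2/3)D) f = x^3 - (3/2)x^2 + (23/12)x + 145/108
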